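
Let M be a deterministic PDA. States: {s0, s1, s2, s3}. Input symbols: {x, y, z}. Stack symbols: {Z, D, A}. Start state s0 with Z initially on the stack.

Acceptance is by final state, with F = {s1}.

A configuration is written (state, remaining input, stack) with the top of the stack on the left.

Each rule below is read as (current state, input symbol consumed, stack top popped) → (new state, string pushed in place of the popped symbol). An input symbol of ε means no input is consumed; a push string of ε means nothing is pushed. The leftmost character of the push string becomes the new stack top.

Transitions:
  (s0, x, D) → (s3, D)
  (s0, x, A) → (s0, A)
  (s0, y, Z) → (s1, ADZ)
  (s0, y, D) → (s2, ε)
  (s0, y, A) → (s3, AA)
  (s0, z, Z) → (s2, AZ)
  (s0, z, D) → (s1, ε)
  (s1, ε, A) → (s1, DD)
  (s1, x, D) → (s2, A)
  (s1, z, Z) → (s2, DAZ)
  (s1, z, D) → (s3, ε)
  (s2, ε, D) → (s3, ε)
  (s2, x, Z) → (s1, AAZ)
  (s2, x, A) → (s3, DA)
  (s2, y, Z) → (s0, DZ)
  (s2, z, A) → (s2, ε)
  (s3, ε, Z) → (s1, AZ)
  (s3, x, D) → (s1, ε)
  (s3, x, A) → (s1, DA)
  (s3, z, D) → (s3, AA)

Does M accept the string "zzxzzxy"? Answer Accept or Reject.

(s0, zzxzzxy, Z)
  read z, top Z: go to s2, push AZ → (s2, zxzzxy, AZ)
  read z, top A: go to s2, push ε → (s2, xzzxy, Z)
  read x, top Z: go to s1, push AAZ → (s1, zzxy, AAZ)
  ε-move, top A: go to s1, push DD → (s1, zzxy, DDAZ)
  read z, top D: go to s3, push ε → (s3, zxy, DAZ)
  read z, top D: go to s3, push AA → (s3, xy, AAAZ)
  read x, top A: go to s1, push DA → (s1, y, DAAAZ)
No transition applies at (s1, y, DAAAZ); input not fully consumed.

Reject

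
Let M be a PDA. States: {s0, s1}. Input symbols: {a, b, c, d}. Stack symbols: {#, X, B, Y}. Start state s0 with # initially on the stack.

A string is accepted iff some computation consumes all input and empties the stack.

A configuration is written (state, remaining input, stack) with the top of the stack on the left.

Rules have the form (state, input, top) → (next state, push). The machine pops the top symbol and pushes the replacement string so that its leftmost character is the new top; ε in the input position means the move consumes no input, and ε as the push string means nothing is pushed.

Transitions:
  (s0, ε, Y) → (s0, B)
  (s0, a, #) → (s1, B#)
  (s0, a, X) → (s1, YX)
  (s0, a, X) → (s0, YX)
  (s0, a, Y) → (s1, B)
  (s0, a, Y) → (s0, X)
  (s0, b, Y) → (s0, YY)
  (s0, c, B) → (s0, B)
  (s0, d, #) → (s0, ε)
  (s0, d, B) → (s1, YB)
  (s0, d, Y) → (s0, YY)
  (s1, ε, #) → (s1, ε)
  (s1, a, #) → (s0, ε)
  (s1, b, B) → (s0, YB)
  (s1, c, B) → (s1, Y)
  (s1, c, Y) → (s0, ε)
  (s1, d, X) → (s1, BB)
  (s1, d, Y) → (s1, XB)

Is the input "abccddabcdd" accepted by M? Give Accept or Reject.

Reject

No computation consumes all input and empties the stack.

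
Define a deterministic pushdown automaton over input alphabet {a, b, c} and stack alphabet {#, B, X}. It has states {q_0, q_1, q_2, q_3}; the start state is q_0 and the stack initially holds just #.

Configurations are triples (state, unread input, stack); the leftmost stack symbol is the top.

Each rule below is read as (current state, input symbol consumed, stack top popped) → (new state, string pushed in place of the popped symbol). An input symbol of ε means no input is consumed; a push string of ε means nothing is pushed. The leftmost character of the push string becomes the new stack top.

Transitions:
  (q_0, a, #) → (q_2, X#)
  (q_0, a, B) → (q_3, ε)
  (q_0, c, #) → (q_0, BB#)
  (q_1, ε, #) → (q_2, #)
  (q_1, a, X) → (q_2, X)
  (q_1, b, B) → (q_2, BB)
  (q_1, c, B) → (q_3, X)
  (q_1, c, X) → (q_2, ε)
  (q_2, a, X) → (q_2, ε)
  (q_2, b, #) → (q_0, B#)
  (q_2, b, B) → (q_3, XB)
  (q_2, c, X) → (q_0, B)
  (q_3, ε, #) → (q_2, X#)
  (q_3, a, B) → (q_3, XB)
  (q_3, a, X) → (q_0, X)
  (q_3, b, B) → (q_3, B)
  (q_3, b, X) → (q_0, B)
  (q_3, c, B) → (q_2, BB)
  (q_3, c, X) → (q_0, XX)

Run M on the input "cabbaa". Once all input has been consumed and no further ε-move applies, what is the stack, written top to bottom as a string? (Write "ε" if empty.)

XB#

(q_0, cabbaa, #)
  read c, top #: go to q_0, push BB# → (q_0, abbaa, BB#)
  read a, top B: go to q_3, push ε → (q_3, bbaa, B#)
  read b, top B: go to q_3, push B → (q_3, baa, B#)
  read b, top B: go to q_3, push B → (q_3, aa, B#)
  read a, top B: go to q_3, push XB → (q_3, a, XB#)
  read a, top X: go to q_0, push X → (q_0, ε, XB#)
All input consumed in state q_0 with stack XB#.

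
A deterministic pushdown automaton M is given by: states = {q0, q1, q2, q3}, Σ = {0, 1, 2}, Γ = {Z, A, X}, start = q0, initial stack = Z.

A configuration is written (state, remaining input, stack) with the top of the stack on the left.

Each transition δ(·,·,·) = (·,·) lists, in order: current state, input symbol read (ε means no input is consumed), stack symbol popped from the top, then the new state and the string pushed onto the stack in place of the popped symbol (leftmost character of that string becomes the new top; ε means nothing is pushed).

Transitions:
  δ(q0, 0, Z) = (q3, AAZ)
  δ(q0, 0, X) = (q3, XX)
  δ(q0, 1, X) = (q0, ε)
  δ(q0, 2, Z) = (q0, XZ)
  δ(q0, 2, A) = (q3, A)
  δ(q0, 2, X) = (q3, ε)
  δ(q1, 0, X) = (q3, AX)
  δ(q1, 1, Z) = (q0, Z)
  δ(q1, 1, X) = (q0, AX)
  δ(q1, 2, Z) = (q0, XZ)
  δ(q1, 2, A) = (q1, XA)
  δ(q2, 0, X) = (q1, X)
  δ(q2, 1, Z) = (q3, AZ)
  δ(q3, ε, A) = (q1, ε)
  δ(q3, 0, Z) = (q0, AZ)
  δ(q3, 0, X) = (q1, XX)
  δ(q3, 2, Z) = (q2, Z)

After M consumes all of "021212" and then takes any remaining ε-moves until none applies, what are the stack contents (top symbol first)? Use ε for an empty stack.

(q0, 021212, Z)
  read 0, top Z: go to q3, push AAZ → (q3, 21212, AAZ)
  ε-move, top A: go to q1, push ε → (q1, 21212, AZ)
  read 2, top A: go to q1, push XA → (q1, 1212, XAZ)
  read 1, top X: go to q0, push AX → (q0, 212, AXAZ)
  read 2, top A: go to q3, push A → (q3, 12, AXAZ)
  ε-move, top A: go to q1, push ε → (q1, 12, XAZ)
  read 1, top X: go to q0, push AX → (q0, 2, AXAZ)
  read 2, top A: go to q3, push A → (q3, ε, AXAZ)
  ε-move, top A: go to q1, push ε → (q1, ε, XAZ)
All input consumed in state q1 with stack XAZ.

XAZ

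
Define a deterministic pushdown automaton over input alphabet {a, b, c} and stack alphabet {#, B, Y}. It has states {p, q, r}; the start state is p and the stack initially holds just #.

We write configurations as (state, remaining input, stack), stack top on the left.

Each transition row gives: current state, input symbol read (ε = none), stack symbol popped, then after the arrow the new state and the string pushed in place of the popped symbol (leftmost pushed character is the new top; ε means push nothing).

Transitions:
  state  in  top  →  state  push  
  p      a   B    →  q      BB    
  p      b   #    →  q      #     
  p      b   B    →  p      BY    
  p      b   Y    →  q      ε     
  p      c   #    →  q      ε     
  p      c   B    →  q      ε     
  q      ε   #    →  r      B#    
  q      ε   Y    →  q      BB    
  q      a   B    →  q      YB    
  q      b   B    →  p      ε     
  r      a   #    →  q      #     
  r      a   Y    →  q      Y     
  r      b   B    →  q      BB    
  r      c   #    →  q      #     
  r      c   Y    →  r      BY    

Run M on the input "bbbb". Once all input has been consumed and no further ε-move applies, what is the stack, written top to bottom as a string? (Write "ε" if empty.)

BY#

(p, bbbb, #)
  read b, top #: go to q, push # → (q, bbb, #)
  ε-move, top #: go to r, push B# → (r, bbb, B#)
  read b, top B: go to q, push BB → (q, bb, BB#)
  read b, top B: go to p, push ε → (p, b, B#)
  read b, top B: go to p, push BY → (p, ε, BY#)
All input consumed in state p with stack BY#.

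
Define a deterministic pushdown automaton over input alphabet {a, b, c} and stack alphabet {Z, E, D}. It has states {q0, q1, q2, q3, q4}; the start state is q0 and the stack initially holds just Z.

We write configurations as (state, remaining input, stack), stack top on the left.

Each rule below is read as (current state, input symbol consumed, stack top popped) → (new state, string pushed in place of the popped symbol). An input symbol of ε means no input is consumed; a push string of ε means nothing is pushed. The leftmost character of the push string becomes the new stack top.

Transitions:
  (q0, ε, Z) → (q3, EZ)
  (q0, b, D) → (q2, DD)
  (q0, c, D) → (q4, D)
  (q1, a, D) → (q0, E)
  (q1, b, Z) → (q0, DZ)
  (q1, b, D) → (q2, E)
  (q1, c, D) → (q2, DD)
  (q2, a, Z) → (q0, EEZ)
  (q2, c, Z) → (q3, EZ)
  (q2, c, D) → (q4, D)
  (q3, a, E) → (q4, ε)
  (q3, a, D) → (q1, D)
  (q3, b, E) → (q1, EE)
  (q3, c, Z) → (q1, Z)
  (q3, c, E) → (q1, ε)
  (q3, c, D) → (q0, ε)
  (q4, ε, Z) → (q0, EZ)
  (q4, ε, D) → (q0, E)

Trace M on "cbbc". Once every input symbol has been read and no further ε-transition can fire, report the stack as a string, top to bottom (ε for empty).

EDZ

(q0, cbbc, Z) ⊢ (q3, cbbc, EZ) ⊢ (q1, bbc, Z) ⊢ (q0, bc, DZ) ⊢ (q2, c, DDZ) ⊢ (q4, ε, DDZ) ⊢ (q0, ε, EDZ)
All input consumed in state q0 with stack EDZ.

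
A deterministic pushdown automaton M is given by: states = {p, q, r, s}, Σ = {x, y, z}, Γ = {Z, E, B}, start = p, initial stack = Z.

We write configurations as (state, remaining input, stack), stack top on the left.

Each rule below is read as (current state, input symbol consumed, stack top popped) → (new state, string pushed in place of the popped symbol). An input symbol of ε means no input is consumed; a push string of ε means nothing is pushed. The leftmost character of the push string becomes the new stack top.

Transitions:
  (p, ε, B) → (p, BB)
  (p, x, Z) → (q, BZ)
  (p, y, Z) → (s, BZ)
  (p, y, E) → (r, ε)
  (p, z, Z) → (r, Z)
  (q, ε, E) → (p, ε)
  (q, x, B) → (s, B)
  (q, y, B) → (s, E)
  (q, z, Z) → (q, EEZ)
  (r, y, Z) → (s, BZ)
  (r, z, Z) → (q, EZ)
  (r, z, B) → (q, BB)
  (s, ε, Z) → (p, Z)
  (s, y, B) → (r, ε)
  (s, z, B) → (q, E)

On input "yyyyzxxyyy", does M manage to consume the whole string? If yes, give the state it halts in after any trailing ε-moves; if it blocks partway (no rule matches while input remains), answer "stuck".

r

(p, yyyyzxxyyy, Z)
  read y, top Z: go to s, push BZ → (s, yyyzxxyyy, BZ)
  read y, top B: go to r, push ε → (r, yyzxxyyy, Z)
  read y, top Z: go to s, push BZ → (s, yzxxyyy, BZ)
  read y, top B: go to r, push ε → (r, zxxyyy, Z)
  read z, top Z: go to q, push EZ → (q, xxyyy, EZ)
  ε-move, top E: go to p, push ε → (p, xxyyy, Z)
  read x, top Z: go to q, push BZ → (q, xyyy, BZ)
  read x, top B: go to s, push B → (s, yyy, BZ)
  read y, top B: go to r, push ε → (r, yy, Z)
  read y, top Z: go to s, push BZ → (s, y, BZ)
  read y, top B: go to r, push ε → (r, ε, Z)
All input consumed; M is in state r.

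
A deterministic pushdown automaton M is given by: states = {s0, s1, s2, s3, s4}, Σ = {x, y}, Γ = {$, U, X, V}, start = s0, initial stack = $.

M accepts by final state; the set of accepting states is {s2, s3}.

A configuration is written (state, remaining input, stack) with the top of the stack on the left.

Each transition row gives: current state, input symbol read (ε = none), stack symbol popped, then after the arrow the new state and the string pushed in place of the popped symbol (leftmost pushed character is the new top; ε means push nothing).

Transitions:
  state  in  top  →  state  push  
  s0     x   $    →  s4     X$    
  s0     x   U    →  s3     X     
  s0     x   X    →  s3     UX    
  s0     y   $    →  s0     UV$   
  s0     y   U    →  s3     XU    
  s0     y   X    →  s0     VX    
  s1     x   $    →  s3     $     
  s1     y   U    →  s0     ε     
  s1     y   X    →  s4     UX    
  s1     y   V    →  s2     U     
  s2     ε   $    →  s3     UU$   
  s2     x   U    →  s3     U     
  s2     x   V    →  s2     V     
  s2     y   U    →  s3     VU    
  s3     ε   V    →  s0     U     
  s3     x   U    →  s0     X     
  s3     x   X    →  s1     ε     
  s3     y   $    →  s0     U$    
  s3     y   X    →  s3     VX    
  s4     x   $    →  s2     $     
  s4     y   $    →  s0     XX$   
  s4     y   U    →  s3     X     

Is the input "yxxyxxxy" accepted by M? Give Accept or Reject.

(s0, yxxyxxxy, $) ⊢ (s0, xxyxxxy, UV$) ⊢ (s3, xyxxxy, XV$) ⊢ (s1, yxxxy, V$) ⊢ (s2, xxxy, U$) ⊢ (s3, xxy, U$) ⊢ (s0, xy, X$) ⊢ (s3, y, UX$)
No transition applies at (s3, y, UX$); input not fully consumed.

Reject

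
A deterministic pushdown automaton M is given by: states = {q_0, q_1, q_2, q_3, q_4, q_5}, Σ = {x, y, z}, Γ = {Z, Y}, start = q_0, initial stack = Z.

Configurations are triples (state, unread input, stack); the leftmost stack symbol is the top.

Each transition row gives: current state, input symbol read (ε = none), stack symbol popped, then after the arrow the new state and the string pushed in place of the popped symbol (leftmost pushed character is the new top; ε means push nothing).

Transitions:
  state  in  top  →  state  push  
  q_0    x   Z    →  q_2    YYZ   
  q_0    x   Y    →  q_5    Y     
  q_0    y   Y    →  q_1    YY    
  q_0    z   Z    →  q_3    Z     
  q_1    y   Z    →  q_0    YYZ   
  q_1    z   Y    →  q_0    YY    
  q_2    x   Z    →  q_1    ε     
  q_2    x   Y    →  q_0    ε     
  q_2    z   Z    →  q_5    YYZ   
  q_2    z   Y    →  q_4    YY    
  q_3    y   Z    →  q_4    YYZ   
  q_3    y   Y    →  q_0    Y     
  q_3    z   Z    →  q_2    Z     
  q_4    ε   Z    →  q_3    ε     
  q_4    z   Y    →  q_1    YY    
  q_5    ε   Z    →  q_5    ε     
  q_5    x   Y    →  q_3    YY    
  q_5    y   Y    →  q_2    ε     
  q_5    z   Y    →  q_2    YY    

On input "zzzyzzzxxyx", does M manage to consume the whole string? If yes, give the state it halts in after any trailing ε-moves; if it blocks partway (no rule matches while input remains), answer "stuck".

(q_0, zzzyzzzxxyx, Z)
  read z, top Z: go to q_3, push Z → (q_3, zzyzzzxxyx, Z)
  read z, top Z: go to q_2, push Z → (q_2, zyzzzxxyx, Z)
  read z, top Z: go to q_5, push YYZ → (q_5, yzzzxxyx, YYZ)
  read y, top Y: go to q_2, push ε → (q_2, zzzxxyx, YZ)
  read z, top Y: go to q_4, push YY → (q_4, zzxxyx, YYZ)
  read z, top Y: go to q_1, push YY → (q_1, zxxyx, YYYZ)
  read z, top Y: go to q_0, push YY → (q_0, xxyx, YYYYZ)
  read x, top Y: go to q_5, push Y → (q_5, xyx, YYYYZ)
  read x, top Y: go to q_3, push YY → (q_3, yx, YYYYYZ)
  read y, top Y: go to q_0, push Y → (q_0, x, YYYYYZ)
  read x, top Y: go to q_5, push Y → (q_5, ε, YYYYYZ)
All input consumed; M is in state q_5.

q_5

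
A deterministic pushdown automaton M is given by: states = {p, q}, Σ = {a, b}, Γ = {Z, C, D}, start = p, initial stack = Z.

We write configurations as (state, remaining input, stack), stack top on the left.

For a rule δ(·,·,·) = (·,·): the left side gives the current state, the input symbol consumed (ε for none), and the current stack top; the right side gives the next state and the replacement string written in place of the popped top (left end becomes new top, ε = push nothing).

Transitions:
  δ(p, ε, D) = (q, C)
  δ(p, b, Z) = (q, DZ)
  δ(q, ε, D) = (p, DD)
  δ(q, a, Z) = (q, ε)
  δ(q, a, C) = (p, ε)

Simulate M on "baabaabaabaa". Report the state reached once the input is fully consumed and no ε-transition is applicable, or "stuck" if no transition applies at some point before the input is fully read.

(p, baabaabaabaa, Z)
  read b, top Z: go to q, push DZ → (q, aabaabaabaa, DZ)
  ε-move, top D: go to p, push DD → (p, aabaabaabaa, DDZ)
  ε-move, top D: go to q, push C → (q, aabaabaabaa, CDZ)
  read a, top C: go to p, push ε → (p, abaabaabaa, DZ)
  ε-move, top D: go to q, push C → (q, abaabaabaa, CZ)
  read a, top C: go to p, push ε → (p, baabaabaa, Z)
  read b, top Z: go to q, push DZ → (q, aabaabaa, DZ)
  ε-move, top D: go to p, push DD → (p, aabaabaa, DDZ)
  ε-move, top D: go to q, push C → (q, aabaabaa, CDZ)
  read a, top C: go to p, push ε → (p, abaabaa, DZ)
  ε-move, top D: go to q, push C → (q, abaabaa, CZ)
  read a, top C: go to p, push ε → (p, baabaa, Z)
  read b, top Z: go to q, push DZ → (q, aabaa, DZ)
  ε-move, top D: go to p, push DD → (p, aabaa, DDZ)
  ε-move, top D: go to q, push C → (q, aabaa, CDZ)
  read a, top C: go to p, push ε → (p, abaa, DZ)
  ε-move, top D: go to q, push C → (q, abaa, CZ)
  read a, top C: go to p, push ε → (p, baa, Z)
  read b, top Z: go to q, push DZ → (q, aa, DZ)
  ε-move, top D: go to p, push DD → (p, aa, DDZ)
  ε-move, top D: go to q, push C → (q, aa, CDZ)
  read a, top C: go to p, push ε → (p, a, DZ)
  ε-move, top D: go to q, push C → (q, a, CZ)
  read a, top C: go to p, push ε → (p, ε, Z)
All input consumed; M is in state p.

p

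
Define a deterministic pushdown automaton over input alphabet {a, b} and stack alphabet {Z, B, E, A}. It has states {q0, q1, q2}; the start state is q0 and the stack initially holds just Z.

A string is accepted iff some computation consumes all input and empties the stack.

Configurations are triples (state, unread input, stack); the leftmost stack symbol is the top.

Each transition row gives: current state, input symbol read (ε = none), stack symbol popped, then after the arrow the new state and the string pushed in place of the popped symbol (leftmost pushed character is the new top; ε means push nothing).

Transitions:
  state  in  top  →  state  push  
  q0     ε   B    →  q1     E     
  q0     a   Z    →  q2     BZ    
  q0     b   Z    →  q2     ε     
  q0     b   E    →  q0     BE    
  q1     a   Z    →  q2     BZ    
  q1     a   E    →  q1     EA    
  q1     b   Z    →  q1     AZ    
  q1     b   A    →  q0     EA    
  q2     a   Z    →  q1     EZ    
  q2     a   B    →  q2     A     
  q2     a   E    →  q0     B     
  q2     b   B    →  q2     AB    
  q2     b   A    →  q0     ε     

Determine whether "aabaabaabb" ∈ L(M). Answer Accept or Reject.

Accept

(q0, aabaabaabb, Z)
  read a, top Z: go to q2, push BZ → (q2, abaabaabb, BZ)
  read a, top B: go to q2, push A → (q2, baabaabb, AZ)
  read b, top A: go to q0, push ε → (q0, aabaabb, Z)
  read a, top Z: go to q2, push BZ → (q2, abaabb, BZ)
  read a, top B: go to q2, push A → (q2, baabb, AZ)
  read b, top A: go to q0, push ε → (q0, aabb, Z)
  read a, top Z: go to q2, push BZ → (q2, abb, BZ)
  read a, top B: go to q2, push A → (q2, bb, AZ)
  read b, top A: go to q0, push ε → (q0, b, Z)
  read b, top Z: go to q2, push ε → (q2, ε, ε)
All input consumed and the stack is empty.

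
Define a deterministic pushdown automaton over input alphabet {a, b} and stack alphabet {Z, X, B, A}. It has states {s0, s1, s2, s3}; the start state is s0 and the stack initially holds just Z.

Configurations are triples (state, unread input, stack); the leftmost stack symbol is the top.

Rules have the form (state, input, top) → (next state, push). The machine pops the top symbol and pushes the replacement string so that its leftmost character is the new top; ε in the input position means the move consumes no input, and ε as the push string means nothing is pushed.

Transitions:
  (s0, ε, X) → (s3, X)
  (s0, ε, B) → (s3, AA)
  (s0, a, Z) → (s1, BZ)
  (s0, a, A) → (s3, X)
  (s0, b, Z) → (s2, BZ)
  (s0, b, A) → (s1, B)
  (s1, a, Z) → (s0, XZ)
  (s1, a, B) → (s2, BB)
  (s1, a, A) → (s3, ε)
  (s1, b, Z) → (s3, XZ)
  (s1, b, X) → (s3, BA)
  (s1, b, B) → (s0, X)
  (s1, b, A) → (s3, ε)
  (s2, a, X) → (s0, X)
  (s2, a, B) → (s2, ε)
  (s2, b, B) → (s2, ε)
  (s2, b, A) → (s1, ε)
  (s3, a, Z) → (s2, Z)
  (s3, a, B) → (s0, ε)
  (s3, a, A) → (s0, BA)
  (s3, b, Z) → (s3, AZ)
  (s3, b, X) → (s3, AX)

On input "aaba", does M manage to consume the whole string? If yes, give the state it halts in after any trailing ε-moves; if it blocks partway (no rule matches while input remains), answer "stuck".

(s0, aaba, Z)
  read a, top Z: go to s1, push BZ → (s1, aba, BZ)
  read a, top B: go to s2, push BB → (s2, ba, BBZ)
  read b, top B: go to s2, push ε → (s2, a, BZ)
  read a, top B: go to s2, push ε → (s2, ε, Z)
All input consumed; M is in state s2.

s2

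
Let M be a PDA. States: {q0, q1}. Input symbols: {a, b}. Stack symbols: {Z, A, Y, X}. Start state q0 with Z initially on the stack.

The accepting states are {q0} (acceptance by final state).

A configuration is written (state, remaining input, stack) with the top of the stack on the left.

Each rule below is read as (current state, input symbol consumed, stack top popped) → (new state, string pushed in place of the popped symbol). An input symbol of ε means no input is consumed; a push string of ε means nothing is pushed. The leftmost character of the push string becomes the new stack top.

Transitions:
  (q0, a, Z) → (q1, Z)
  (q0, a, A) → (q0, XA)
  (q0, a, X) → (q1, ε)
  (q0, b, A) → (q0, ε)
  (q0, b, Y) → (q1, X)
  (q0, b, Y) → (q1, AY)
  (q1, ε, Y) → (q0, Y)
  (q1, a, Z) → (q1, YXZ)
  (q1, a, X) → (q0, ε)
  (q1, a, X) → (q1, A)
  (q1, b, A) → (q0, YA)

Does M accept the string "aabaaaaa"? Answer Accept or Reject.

No computation consumes all input and reaches a final state.

Reject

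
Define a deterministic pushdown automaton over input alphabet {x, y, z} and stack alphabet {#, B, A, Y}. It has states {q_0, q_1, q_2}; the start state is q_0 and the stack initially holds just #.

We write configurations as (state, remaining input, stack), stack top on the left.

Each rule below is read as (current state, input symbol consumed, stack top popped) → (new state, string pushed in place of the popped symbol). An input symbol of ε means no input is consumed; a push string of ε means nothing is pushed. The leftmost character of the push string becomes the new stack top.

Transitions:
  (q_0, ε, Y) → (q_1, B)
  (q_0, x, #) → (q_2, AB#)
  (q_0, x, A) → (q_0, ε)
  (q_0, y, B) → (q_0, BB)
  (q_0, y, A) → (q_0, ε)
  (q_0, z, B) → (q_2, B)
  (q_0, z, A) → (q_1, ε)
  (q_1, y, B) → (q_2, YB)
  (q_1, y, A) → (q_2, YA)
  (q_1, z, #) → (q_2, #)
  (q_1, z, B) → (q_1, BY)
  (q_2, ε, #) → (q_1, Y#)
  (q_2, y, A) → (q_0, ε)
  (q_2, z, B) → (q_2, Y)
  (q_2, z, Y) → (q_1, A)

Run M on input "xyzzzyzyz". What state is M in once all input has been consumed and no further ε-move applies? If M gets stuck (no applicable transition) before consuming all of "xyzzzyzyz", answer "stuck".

(q_0, xyzzzyzyz, #)
  read x, top #: go to q_2, push AB# → (q_2, yzzzyzyz, AB#)
  read y, top A: go to q_0, push ε → (q_0, zzzyzyz, B#)
  read z, top B: go to q_2, push B → (q_2, zzyzyz, B#)
  read z, top B: go to q_2, push Y → (q_2, zyzyz, Y#)
  read z, top Y: go to q_1, push A → (q_1, yzyz, A#)
  read y, top A: go to q_2, push YA → (q_2, zyz, YA#)
  read z, top Y: go to q_1, push A → (q_1, yz, AA#)
  read y, top A: go to q_2, push YA → (q_2, z, YAA#)
  read z, top Y: go to q_1, push A → (q_1, ε, AAA#)
All input consumed; M is in state q_1.

q_1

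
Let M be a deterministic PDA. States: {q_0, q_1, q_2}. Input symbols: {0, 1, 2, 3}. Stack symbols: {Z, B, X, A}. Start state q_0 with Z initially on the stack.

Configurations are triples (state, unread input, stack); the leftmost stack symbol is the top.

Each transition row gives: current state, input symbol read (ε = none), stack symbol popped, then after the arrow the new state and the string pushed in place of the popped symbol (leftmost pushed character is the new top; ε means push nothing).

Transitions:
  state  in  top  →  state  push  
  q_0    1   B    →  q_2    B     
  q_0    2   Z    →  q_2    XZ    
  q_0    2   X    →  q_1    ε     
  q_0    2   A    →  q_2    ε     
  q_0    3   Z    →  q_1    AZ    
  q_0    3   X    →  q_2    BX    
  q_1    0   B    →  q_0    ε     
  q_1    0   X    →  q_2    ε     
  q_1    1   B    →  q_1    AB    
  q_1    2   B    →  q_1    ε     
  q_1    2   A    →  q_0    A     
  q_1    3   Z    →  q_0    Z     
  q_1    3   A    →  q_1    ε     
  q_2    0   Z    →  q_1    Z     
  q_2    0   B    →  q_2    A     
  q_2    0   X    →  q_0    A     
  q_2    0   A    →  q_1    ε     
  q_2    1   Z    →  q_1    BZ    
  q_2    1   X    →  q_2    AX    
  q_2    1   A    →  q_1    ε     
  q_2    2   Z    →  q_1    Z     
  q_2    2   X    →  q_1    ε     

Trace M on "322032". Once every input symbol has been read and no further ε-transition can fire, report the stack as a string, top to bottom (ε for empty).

(q_0, 322032, Z) ⊢ (q_1, 22032, AZ) ⊢ (q_0, 2032, AZ) ⊢ (q_2, 032, Z) ⊢ (q_1, 32, Z) ⊢ (q_0, 2, Z) ⊢ (q_2, ε, XZ)
All input consumed in state q_2 with stack XZ.

XZ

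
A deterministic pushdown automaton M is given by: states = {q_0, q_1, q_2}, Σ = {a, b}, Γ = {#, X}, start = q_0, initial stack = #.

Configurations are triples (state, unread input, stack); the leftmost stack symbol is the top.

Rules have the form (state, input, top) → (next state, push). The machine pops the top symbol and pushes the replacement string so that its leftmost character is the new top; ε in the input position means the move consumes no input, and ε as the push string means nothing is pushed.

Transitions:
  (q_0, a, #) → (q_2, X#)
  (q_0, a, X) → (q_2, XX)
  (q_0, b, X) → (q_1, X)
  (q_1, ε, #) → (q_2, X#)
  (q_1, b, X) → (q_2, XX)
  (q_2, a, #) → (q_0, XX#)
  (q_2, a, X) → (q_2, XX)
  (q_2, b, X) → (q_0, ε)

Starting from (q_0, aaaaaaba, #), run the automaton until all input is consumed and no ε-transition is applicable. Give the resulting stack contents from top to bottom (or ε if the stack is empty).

(q_0, aaaaaaba, #)
  read a, top #: go to q_2, push X# → (q_2, aaaaaba, X#)
  read a, top X: go to q_2, push XX → (q_2, aaaaba, XX#)
  read a, top X: go to q_2, push XX → (q_2, aaaba, XXX#)
  read a, top X: go to q_2, push XX → (q_2, aaba, XXXX#)
  read a, top X: go to q_2, push XX → (q_2, aba, XXXXX#)
  read a, top X: go to q_2, push XX → (q_2, ba, XXXXXX#)
  read b, top X: go to q_0, push ε → (q_0, a, XXXXX#)
  read a, top X: go to q_2, push XX → (q_2, ε, XXXXXX#)
All input consumed in state q_2 with stack XXXXXX#.

XXXXXX#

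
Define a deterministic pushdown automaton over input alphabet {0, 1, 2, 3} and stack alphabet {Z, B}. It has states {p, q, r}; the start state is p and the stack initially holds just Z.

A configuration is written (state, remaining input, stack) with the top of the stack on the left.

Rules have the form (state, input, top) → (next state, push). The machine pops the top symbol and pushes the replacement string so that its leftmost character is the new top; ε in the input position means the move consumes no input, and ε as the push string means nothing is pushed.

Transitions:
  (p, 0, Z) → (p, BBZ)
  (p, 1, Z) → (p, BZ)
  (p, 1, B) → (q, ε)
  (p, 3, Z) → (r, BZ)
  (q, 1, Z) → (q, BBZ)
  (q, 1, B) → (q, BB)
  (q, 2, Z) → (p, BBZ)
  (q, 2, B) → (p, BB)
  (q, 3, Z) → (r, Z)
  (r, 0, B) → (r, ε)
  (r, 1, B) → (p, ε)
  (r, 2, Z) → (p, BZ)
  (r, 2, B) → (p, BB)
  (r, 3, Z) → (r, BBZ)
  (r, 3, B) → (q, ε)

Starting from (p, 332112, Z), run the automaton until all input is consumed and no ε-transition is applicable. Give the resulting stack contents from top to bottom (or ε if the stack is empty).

BBBZ

(p, 332112, Z)
  read 3, top Z: go to r, push BZ → (r, 32112, BZ)
  read 3, top B: go to q, push ε → (q, 2112, Z)
  read 2, top Z: go to p, push BBZ → (p, 112, BBZ)
  read 1, top B: go to q, push ε → (q, 12, BZ)
  read 1, top B: go to q, push BB → (q, 2, BBZ)
  read 2, top B: go to p, push BB → (p, ε, BBBZ)
All input consumed in state p with stack BBBZ.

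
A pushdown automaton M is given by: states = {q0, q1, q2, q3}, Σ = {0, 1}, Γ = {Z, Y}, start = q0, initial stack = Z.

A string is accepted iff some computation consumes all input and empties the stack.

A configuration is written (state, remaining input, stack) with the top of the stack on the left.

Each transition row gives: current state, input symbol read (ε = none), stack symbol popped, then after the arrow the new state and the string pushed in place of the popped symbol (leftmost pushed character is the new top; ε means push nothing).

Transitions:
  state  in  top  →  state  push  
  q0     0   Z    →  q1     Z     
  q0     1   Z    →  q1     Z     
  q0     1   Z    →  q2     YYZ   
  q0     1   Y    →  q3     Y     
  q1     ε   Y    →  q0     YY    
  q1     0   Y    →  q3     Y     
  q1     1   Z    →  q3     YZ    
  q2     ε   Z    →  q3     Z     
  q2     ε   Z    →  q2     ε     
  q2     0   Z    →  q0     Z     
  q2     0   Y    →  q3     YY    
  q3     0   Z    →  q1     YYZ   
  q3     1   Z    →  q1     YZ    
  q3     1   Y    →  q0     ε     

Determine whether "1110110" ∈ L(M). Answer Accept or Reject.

No computation consumes all input and empties the stack.

Reject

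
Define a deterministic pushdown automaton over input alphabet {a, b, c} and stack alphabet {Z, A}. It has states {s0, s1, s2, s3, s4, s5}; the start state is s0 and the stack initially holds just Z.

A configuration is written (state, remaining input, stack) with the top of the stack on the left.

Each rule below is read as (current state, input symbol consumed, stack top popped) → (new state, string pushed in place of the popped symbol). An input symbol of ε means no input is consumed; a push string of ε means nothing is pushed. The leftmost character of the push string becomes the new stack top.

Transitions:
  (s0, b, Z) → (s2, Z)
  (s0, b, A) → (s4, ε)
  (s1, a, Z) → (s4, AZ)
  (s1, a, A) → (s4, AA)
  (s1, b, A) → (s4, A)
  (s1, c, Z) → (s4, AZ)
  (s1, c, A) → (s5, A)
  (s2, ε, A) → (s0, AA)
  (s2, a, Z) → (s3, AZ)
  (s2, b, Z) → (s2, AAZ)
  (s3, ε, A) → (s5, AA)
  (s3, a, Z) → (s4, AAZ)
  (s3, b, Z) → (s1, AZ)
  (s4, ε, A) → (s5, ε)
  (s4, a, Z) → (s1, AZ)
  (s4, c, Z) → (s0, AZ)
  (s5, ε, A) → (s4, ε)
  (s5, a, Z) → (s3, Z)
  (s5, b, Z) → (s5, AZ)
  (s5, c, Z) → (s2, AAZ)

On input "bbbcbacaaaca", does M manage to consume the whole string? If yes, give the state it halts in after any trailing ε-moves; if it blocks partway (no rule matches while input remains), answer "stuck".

s1

(s0, bbbcbacaaaca, Z)
  read b, top Z: go to s2, push Z → (s2, bbcbacaaaca, Z)
  read b, top Z: go to s2, push AAZ → (s2, bcbacaaaca, AAZ)
  ε-move, top A: go to s0, push AA → (s0, bcbacaaaca, AAAZ)
  read b, top A: go to s4, push ε → (s4, cbacaaaca, AAZ)
  ε-move, top A: go to s5, push ε → (s5, cbacaaaca, AZ)
  ε-move, top A: go to s4, push ε → (s4, cbacaaaca, Z)
  read c, top Z: go to s0, push AZ → (s0, bacaaaca, AZ)
  read b, top A: go to s4, push ε → (s4, acaaaca, Z)
  read a, top Z: go to s1, push AZ → (s1, caaaca, AZ)
  read c, top A: go to s5, push A → (s5, aaaca, AZ)
  ε-move, top A: go to s4, push ε → (s4, aaaca, Z)
  read a, top Z: go to s1, push AZ → (s1, aaca, AZ)
  read a, top A: go to s4, push AA → (s4, aca, AAZ)
  ε-move, top A: go to s5, push ε → (s5, aca, AZ)
  ε-move, top A: go to s4, push ε → (s4, aca, Z)
  read a, top Z: go to s1, push AZ → (s1, ca, AZ)
  read c, top A: go to s5, push A → (s5, a, AZ)
  ε-move, top A: go to s4, push ε → (s4, a, Z)
  read a, top Z: go to s1, push AZ → (s1, ε, AZ)
All input consumed; M is in state s1.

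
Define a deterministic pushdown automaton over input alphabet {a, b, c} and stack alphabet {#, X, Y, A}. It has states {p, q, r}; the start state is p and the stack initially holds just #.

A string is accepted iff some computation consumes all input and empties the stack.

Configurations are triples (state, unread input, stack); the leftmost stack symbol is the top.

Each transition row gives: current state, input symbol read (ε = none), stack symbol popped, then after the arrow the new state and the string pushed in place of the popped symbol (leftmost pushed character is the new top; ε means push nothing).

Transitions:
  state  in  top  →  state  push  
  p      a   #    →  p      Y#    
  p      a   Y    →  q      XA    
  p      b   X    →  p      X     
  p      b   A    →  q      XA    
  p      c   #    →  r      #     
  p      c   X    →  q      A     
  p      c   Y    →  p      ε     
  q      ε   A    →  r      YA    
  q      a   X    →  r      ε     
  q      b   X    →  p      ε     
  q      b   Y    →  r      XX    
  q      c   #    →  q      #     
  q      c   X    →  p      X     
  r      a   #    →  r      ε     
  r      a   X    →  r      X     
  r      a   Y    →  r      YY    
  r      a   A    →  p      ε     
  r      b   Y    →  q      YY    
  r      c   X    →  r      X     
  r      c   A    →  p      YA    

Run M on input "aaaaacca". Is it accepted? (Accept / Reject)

Accept

(p, aaaaacca, #)
  read a, top #: go to p, push Y# → (p, aaaacca, Y#)
  read a, top Y: go to q, push XA → (q, aaacca, XA#)
  read a, top X: go to r, push ε → (r, aacca, A#)
  read a, top A: go to p, push ε → (p, acca, #)
  read a, top #: go to p, push Y# → (p, cca, Y#)
  read c, top Y: go to p, push ε → (p, ca, #)
  read c, top #: go to r, push # → (r, a, #)
  read a, top #: go to r, push ε → (r, ε, ε)
All input consumed and the stack is empty.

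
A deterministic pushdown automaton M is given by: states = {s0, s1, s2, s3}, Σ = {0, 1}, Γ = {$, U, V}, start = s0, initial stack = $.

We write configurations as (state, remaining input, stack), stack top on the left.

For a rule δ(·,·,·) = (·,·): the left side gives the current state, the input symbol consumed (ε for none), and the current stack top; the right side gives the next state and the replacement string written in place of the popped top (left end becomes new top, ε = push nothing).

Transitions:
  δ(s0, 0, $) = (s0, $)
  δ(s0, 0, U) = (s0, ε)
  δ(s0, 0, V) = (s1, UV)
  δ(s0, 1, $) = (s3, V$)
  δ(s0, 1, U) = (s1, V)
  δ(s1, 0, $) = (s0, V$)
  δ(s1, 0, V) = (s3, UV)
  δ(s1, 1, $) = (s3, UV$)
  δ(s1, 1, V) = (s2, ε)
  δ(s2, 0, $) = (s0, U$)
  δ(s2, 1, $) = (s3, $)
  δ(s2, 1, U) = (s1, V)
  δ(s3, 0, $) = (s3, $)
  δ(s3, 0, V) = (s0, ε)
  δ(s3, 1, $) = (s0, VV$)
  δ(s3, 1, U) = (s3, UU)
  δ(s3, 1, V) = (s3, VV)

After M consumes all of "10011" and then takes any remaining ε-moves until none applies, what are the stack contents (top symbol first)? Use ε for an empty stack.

(s0, 10011, $)
  read 1, top $: go to s3, push V$ → (s3, 0011, V$)
  read 0, top V: go to s0, push ε → (s0, 011, $)
  read 0, top $: go to s0, push $ → (s0, 11, $)
  read 1, top $: go to s3, push V$ → (s3, 1, V$)
  read 1, top V: go to s3, push VV → (s3, ε, VV$)
All input consumed in state s3 with stack VV$.

VV$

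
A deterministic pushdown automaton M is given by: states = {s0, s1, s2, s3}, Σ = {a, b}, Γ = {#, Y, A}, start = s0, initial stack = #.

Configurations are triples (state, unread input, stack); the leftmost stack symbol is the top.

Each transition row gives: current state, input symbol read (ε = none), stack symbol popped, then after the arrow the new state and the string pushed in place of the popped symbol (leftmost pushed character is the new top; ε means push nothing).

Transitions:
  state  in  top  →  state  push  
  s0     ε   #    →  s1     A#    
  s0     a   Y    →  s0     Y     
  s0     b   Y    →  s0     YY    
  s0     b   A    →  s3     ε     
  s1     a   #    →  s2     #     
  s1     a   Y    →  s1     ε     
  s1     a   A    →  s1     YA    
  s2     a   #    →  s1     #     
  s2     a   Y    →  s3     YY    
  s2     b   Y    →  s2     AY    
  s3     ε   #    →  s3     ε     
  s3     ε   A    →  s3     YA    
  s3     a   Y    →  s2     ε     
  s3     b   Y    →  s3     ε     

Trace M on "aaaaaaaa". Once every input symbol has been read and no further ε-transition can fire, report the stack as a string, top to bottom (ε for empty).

A#

(s0, aaaaaaaa, #)
  ε-move, top #: go to s1, push A# → (s1, aaaaaaaa, A#)
  read a, top A: go to s1, push YA → (s1, aaaaaaa, YA#)
  read a, top Y: go to s1, push ε → (s1, aaaaaa, A#)
  read a, top A: go to s1, push YA → (s1, aaaaa, YA#)
  read a, top Y: go to s1, push ε → (s1, aaaa, A#)
  read a, top A: go to s1, push YA → (s1, aaa, YA#)
  read a, top Y: go to s1, push ε → (s1, aa, A#)
  read a, top A: go to s1, push YA → (s1, a, YA#)
  read a, top Y: go to s1, push ε → (s1, ε, A#)
All input consumed in state s1 with stack A#.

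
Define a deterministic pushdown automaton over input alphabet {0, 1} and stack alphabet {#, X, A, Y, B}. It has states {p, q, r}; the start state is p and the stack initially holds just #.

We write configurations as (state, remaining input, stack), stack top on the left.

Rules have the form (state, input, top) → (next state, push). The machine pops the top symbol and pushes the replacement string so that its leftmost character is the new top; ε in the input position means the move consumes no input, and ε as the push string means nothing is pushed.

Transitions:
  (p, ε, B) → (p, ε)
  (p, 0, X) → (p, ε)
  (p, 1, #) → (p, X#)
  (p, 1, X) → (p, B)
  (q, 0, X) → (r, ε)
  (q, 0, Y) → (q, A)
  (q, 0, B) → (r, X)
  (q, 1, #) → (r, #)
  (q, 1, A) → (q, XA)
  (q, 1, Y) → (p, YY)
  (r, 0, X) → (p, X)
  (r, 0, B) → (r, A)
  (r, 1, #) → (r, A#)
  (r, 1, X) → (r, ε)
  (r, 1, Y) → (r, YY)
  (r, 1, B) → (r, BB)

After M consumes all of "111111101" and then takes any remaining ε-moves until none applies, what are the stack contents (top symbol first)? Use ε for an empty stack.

(p, 111111101, #) ⊢ (p, 11111101, X#) ⊢ (p, 1111101, B#) ⊢ (p, 1111101, #) ⊢ (p, 111101, X#) ⊢ (p, 11101, B#) ⊢ (p, 11101, #) ⊢ (p, 1101, X#) ⊢ (p, 101, B#) ⊢ (p, 101, #) ⊢ (p, 01, X#) ⊢ (p, 1, #) ⊢ (p, ε, X#)
All input consumed in state p with stack X#.

X#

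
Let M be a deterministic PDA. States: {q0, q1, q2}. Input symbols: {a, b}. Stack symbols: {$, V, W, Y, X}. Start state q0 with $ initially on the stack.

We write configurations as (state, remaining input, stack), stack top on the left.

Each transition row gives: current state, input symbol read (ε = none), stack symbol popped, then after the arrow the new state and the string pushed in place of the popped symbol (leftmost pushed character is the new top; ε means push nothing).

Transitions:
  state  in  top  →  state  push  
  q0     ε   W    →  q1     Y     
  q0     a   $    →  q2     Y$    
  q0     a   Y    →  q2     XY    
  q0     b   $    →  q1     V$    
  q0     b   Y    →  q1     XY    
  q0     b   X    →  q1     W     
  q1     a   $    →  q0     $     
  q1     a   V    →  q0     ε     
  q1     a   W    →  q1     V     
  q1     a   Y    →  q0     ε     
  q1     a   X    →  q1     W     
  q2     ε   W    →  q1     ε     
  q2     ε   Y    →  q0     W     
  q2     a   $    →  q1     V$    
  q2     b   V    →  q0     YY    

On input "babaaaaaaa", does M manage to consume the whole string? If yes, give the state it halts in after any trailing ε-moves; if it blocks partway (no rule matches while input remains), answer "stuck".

q0

(q0, babaaaaaaa, $)
  read b, top $: go to q1, push V$ → (q1, abaaaaaaa, V$)
  read a, top V: go to q0, push ε → (q0, baaaaaaa, $)
  read b, top $: go to q1, push V$ → (q1, aaaaaaa, V$)
  read a, top V: go to q0, push ε → (q0, aaaaaa, $)
  read a, top $: go to q2, push Y$ → (q2, aaaaa, Y$)
  ε-move, top Y: go to q0, push W → (q0, aaaaa, W$)
  ε-move, top W: go to q1, push Y → (q1, aaaaa, Y$)
  read a, top Y: go to q0, push ε → (q0, aaaa, $)
  read a, top $: go to q2, push Y$ → (q2, aaa, Y$)
  ε-move, top Y: go to q0, push W → (q0, aaa, W$)
  ε-move, top W: go to q1, push Y → (q1, aaa, Y$)
  read a, top Y: go to q0, push ε → (q0, aa, $)
  read a, top $: go to q2, push Y$ → (q2, a, Y$)
  ε-move, top Y: go to q0, push W → (q0, a, W$)
  ε-move, top W: go to q1, push Y → (q1, a, Y$)
  read a, top Y: go to q0, push ε → (q0, ε, $)
All input consumed; M is in state q0.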